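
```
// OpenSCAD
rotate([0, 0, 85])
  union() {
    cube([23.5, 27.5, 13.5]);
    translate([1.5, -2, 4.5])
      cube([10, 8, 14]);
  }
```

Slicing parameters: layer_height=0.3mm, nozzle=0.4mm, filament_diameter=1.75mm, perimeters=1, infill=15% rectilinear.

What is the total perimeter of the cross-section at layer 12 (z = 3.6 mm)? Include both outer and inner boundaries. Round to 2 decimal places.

At z = 3.6 mm: the cube (footprint 23.5×27.5) is included at this height (perimeter 102.00 mm); the cube at (1.5, -2) does not reach this height (z outside [4.5, 18.5]); Taking the union: only the 23.5×27.5 cube is present, so the union is just that shape — boundary = 102.00 mm; (whole slice rotated 85° about Z — lengths, areas and connectivity unchanged). Overall, the cross-section is a single solid region. Total boundary length (outer) = 102.00 mm.

102.00 mm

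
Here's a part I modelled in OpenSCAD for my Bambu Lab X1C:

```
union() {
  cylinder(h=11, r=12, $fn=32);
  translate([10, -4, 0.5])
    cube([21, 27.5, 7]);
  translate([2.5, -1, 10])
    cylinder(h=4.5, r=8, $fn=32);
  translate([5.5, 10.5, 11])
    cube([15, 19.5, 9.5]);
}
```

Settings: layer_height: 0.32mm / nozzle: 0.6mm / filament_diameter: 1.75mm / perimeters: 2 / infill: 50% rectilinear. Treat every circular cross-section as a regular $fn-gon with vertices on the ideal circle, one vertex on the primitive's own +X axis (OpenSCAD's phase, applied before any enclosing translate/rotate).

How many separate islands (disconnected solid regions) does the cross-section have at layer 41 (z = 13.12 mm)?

At z = 13.12 mm: the cylinder is absent (z outside [0, 11]); the cube at (10, -4) is not intersected at this z (z outside [0.5, 7.5]); the cylinder at (2.5, -1): section is a regular 32-gon, circumradius r=8; the 15×19.5 cube at (5.5, 10.5) contributes its full rectangle; Merging all regions: the 2 present regions are separate (no shared area or edge), so areas and boundary lengths simply add and each stays a separate island — 2 connected regions. Overall, the cross-section has 2 separate islands. Island count = 2.

2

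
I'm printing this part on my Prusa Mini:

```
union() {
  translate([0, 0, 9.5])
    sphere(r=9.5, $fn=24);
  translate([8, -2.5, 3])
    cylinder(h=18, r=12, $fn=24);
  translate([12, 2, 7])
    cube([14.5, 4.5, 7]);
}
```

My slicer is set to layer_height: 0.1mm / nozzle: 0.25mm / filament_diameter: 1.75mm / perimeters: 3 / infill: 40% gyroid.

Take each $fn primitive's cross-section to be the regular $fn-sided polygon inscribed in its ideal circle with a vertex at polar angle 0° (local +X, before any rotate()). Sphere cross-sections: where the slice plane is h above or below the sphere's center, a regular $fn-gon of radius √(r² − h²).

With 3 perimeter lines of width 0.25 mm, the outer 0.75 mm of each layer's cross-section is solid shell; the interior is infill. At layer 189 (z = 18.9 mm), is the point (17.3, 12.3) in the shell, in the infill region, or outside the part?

outside

At z = 18.9 mm: the r=9.5 sphere contributes a regular 24-gon of circumradius √(9.5²−9.4²) = 1.375; the cylinder at (8, -2.5): section is a regular 24-gon, circumradius r=12; the cube at (12, 2) is absent (z outside [7, 14]); Merging all regions: the r=9.5 sphere lies entirely inside the r=12 cylinder at (8, -2.5), so the union is just the r=12 cylinder at (8, -2.5) — 1 connected region. Overall, the cross-section is a single solid region. The nearest boundary edge runs (11.11, 9.09)→(14.00, 7.89); distance from the point to it = 5.51 mm. The point is not inside any of the regions above, so it lies outside the cross-section (5.51 mm from the nearest boundary).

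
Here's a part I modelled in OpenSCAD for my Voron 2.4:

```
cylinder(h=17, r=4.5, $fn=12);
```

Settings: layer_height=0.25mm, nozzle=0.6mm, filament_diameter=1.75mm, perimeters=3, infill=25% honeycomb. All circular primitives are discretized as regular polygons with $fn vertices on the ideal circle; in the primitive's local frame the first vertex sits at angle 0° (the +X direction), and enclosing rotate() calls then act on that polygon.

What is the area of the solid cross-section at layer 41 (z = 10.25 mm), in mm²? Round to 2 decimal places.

60.75 mm²

At z = 10.25 mm: the r=4.5 cylinder gives a regular 12-gon of circumradius 4.5 (constant along its height) (area = (12/2)·4.500²·sin(360°/12) = 60.75 mm²). Overall, the cross-section is a single solid region. Net area = 60.75 mm².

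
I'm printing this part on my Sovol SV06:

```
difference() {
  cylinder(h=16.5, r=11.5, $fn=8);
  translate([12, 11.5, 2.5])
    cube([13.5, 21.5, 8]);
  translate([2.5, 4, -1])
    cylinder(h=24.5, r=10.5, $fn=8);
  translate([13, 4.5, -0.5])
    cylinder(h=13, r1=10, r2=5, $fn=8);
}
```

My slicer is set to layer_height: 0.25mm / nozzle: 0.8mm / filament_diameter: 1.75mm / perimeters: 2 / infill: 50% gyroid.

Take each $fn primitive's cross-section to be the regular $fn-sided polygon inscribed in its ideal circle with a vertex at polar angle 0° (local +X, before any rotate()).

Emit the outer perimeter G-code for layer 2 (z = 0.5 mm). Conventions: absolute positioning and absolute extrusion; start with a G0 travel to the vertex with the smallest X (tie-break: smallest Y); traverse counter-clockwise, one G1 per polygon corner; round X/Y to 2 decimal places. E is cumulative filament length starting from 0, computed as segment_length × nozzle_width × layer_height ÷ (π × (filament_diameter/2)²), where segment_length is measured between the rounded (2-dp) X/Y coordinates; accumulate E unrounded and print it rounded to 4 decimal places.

G0 X-11.50 Y0.00 Z0.50
G1 X-8.13 Y-8.13 E0.7318
G1 X0.00 Y-11.50 E1.4636
G1 X8.13 Y-8.13 E2.1954
G1 X9.91 Y-3.84 E2.5816
G1 X9.42 Y-3.63 E2.6259
G1 X2.50 Y-6.50 E3.2488
G1 X-4.92 Y-3.42 E3.9168
G1 X-8.00 Y4.00 E4.5849
G1 X-5.91 Y9.05 E5.0393
G1 X-8.13 Y8.13 E5.2391
G1 X-11.50 Y0.00 E5.9709

At z = 0.5 mm: the cylinder: section is a regular 8-gon, circumradius r=11.5; the cube at (12, 11.5) is absent (z outside [2.5, 10.5]); the r=10.5 cylinder at (2.5, 4) contributes a regular 8-gon of circumradius 10.5; the cone at (13, 4.5) contributes a regular 8-gon of circumradius 9.615 (interpolated between r1=10 and r2=5 at t=0.077); After the difference (first − rest): starting from the r=11.5 cylinder, the r=10.5 cylinder at (2.5, 4) partially overlaps it — only the 243.09 mm² overlap (of its 311.83 mm²) is removed, clipping the outline; the cone at (13, 4.5) partially overlaps it — only the 0.69 mm² overlap (of its 261.50 mm²) is removed, clipping the outline — 1 connected region. The outline is a single polygon with 11 vertices. Extrusion per mm of travel: 0.8 × 0.25 / (π × 0.875²) = 0.083150. Accumulating E over each segment gives final E = 5.9709.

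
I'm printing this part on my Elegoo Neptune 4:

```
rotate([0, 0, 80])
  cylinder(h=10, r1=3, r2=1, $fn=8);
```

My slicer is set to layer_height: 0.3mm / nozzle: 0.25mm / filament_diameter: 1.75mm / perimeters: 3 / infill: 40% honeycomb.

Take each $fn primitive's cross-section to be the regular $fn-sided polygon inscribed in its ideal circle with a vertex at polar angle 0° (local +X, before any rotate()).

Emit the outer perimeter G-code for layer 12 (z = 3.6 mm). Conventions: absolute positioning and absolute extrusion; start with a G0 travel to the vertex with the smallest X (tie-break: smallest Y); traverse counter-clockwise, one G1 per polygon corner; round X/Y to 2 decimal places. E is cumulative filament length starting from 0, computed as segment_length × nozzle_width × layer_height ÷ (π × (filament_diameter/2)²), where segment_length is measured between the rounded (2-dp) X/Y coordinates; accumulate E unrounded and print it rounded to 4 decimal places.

G0 X-2.25 Y0.40 Z3.60
G1 X-1.87 Y-1.31 E0.0546
G1 X-0.40 Y-2.25 E0.1090
G1 X1.31 Y-1.87 E0.1636
G1 X2.25 Y-0.40 E0.2181
G1 X1.87 Y1.31 E0.2727
G1 X0.40 Y2.25 E0.3271
G1 X-1.31 Y1.87 E0.3817
G1 X-2.25 Y0.40 E0.4361

At z = 3.6 mm: the cone contributes a regular 8-gon of circumradius 2.280 (interpolated between r1=3 and r2=1 at t=0.360); (rotated 80° about Z; rotation is an isometry so areas/perimeters/island counts are preserved). The outline is a single polygon with 8 vertices. Extrusion per mm of travel: 0.25 × 0.3 / (π × 0.875²) = 0.031181. Accumulating E over each segment gives final E = 0.4361.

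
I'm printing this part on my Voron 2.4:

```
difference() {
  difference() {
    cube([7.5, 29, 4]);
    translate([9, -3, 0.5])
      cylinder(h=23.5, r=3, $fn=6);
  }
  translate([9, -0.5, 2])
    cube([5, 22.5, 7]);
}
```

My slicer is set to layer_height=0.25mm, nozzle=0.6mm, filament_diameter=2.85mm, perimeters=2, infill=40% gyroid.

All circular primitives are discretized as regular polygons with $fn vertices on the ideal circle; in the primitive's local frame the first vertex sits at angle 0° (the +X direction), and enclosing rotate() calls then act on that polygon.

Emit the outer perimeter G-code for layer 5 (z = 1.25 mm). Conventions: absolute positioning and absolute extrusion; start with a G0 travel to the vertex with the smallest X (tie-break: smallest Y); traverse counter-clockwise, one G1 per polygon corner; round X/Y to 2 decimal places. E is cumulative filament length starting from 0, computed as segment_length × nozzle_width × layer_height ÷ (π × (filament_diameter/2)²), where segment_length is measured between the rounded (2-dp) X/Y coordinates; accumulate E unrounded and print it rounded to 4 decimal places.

G0 X0.00 Y0.00 Z1.25
G1 X7.50 Y0.00 E0.1763
G1 X7.50 Y29.00 E0.8582
G1 X0.00 Y29.00 E1.0346
G1 X0.00 Y0.00 E1.7165

At z = 1.25 mm: the cube (footprint 7.5×29) is included at this height; the r=3 cylinder at (9, -3) contributes a regular 6-gon of circumradius 3; After the difference (first − rest): starting from the 7.5×29 cube, the r=3 cylinder at (9, -3) misses the remaining region (no effect) — 1 connected region; the cube at (9, -0.5) does not reach this height (z outside [2, 9]); After the difference (first − rest): none of the subtracted shapes is present at this height, so that combined region is unchanged — 1 connected region. The outline is a single polygon with 4 vertices. Extrusion per mm of travel: 0.6 × 0.25 / (π × 1.425²) = 0.023513. Accumulating E over each segment gives final E = 1.7165.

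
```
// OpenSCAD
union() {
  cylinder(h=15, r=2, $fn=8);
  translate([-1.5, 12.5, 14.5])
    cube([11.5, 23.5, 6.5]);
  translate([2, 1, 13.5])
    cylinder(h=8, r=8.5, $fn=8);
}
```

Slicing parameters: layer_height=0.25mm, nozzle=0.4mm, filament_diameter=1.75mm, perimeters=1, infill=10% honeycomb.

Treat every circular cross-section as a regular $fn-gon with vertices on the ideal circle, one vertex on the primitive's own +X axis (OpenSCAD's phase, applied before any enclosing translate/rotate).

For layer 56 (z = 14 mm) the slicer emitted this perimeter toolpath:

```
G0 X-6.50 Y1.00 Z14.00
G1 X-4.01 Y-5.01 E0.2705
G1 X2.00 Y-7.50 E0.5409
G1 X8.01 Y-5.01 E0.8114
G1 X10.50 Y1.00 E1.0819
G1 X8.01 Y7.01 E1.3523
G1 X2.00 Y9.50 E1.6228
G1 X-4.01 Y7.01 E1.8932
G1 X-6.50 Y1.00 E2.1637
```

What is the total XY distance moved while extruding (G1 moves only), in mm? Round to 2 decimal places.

52.04 mm

Sum the Euclidean lengths of each G1 segment: total = 52.04 mm.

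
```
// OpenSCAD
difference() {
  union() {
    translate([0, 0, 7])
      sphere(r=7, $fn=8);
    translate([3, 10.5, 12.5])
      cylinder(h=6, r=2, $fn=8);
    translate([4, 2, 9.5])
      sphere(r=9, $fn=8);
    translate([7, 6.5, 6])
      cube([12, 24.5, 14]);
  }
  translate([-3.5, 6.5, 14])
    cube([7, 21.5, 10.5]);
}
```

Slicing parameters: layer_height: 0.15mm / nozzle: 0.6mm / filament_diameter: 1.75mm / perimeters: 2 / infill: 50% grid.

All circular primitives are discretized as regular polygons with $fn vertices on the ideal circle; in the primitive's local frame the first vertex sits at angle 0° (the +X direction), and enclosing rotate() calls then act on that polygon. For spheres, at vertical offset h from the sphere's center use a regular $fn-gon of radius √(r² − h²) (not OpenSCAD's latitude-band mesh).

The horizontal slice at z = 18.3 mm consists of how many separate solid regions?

At z = 18.3 mm: the sphere is absent (|z−center|=11.300 > r=7); the r=2 cylinder at (3, 10.5) contributes a regular 8-gon of circumradius 2; the r=9 sphere at (4, 2) contributes a regular 8-gon of circumradius √(9²−8.8²) = 1.887; the 12×24.5 cube at (7, 6.5) contributes its full rectangle; Taking the union: the 3 present regions are separate (no shared area or edge), so areas and boundary lengths simply add and each stays a separate island — 3 connected regions; the cube at (-3.5, 6.5) (footprint 7×21.5) is included at this height; Subtracting the remaining from the first: starting from the result so far, the 7×21.5 cube at (-3.5, 6.5) partially overlaps it — only the 7.55 mm² overlap (of its 150.50 mm²) is removed, clipping the outline — 3 connected regions. The result has 3 disconnected regions.

3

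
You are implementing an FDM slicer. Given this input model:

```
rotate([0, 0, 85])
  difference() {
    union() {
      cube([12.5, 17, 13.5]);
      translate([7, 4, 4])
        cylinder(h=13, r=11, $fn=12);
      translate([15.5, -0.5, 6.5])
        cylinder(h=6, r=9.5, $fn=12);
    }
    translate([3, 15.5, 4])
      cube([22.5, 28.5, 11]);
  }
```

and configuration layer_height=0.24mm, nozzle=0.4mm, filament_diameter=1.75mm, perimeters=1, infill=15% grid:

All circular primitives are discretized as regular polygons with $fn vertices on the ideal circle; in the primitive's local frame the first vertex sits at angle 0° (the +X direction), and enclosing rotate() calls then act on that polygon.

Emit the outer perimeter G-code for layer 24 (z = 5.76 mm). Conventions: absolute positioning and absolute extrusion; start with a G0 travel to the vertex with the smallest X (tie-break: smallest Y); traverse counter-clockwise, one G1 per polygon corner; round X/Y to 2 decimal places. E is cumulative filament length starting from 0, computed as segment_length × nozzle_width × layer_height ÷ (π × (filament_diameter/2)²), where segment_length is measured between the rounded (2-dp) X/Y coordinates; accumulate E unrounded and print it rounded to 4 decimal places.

At z = 5.76 mm: the cube (footprint 12.5×17) is included at this height; the r=11 cylinder at (7, 4) gives a regular 12-gon of circumradius 11 (constant along its height); the cylinder at (15.5, -0.5) does not reach this height (z outside [6.5, 12.5]); Taking the union: the regions partially overlap (shared area 176.06 mm²), so overlapping operands fuse into one piece — 1 connected region; the cube at (3, 15.5) (footprint 22.5×28.5) is included at this height; Taking the first minus the rest: starting from the result so far, the 22.5×28.5 cube at (3, 15.5) partially overlaps it — only the 14.25 mm² overlap (of its 641.25 mm²) is removed, clipping the outline — 1 connected region; (whole slice rotated 85° about Z — lengths, areas and connectivity unchanged). The outline is a single polygon with 15 vertices. Extrusion per mm of travel: 0.4 × 0.24 / (π × 0.875²) = 0.039912. Accumulating E over each segment gives final E = 3.0238.

G0 X-16.94 Y1.48 Z5.76
G1 X-11.98 Y1.05 E0.1987
G1 X-9.68 Y-1.69 E0.3415
G1 X-4.33 Y-3.64 E0.5688
G1 X1.27 Y-2.65 E0.7957
G1 X5.64 Y1.01 E1.0232
G1 X7.58 Y6.36 E1.2504
G1 X6.59 Y11.97 E1.4777
G1 X2.93 Y16.33 E1.7049
G1 X-2.42 Y18.28 E1.9322
G1 X-8.02 Y17.29 E2.1592
G1 X-12.39 Y13.63 E2.3867
G1 X-14.35 Y13.80 E2.4652
G1 X-15.18 Y4.34 E2.8442
G1 X-16.67 Y4.47 E2.9039
G1 X-16.94 Y1.48 E3.0238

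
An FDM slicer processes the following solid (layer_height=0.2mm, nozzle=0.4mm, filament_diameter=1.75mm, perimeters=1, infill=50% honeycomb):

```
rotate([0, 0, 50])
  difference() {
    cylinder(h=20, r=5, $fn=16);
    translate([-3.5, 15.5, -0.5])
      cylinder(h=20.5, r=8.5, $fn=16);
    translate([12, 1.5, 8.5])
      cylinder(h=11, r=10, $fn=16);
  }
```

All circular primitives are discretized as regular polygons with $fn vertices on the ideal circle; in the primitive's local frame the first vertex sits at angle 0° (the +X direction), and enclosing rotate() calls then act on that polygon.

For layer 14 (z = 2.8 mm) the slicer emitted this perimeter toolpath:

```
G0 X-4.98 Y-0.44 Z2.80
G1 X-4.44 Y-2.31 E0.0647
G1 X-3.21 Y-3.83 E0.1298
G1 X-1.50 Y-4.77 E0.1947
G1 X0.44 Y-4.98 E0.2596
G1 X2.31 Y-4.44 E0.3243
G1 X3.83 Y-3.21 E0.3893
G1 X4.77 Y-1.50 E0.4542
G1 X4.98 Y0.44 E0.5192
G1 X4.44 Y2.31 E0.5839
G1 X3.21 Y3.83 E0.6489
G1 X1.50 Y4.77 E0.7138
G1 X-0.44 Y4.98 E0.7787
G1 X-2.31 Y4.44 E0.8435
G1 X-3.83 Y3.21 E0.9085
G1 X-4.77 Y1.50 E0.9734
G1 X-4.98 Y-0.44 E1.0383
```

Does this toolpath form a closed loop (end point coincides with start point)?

yes

Start point (G0): (-4.98, -0.44). End point (last G1): the path returns to the start — closed.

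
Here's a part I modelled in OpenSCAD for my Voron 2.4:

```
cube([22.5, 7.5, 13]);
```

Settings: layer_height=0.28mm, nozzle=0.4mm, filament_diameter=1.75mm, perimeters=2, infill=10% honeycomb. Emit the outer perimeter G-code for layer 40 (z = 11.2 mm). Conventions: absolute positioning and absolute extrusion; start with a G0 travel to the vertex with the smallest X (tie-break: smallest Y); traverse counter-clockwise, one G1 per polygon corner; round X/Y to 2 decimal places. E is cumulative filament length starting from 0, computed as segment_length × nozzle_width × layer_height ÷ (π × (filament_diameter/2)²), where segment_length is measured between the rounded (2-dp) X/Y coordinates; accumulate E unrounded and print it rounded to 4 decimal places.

G0 X0.00 Y0.00 Z11.20
G1 X22.50 Y0.00 E1.0477
G1 X22.50 Y7.50 E1.3969
G1 X0.00 Y7.50 E2.4446
G1 X0.00 Y0.00 E2.7939

At z = 11.2 mm: the cube (footprint 22.5×7.5) is included at this height. The outline is a single polygon with 4 vertices. Extrusion per mm of travel: 0.4 × 0.28 / (π × 0.875²) = 0.046564. Accumulating E over each segment gives final E = 2.7939.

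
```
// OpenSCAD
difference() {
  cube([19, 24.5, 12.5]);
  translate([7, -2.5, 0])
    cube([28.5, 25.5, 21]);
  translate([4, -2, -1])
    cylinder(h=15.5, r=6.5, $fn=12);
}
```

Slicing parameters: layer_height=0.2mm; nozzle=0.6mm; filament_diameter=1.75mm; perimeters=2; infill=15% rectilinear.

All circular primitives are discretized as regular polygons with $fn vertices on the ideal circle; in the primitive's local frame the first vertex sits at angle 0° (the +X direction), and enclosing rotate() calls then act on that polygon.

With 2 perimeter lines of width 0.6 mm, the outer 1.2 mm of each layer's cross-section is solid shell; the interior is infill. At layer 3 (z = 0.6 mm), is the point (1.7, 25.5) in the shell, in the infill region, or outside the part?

At z = 0.6 mm: the cube (footprint 19×24.5) is included at this height; the 28.5×25.5 cube at (7, -2.5) contributes its full rectangle; the cylinder at (4, -2): section is a regular 12-gon, circumradius r=6.5; Subtracting the remaining from the first: starting from the 19×24.5 cube, the 28.5×25.5 cube at (7, -2.5) partially overlaps it — only the 276.00 mm² overlap (of its 726.75 mm²) is removed, clipping the outline; the r=6.5 cylinder at (4, -2) partially overlaps it — only the 27.94 mm² overlap (of its 126.75 mm²) is removed, clipping the outline — 1 connected region. Overall, the cross-section is a single solid region. The nearest boundary edge runs (0.00, 24.50)→(19.00, 24.50); distance from the point to it = 1.00 mm. The point is not inside any of the regions above, so it lies outside the cross-section (1.00 mm from the nearest boundary).

outside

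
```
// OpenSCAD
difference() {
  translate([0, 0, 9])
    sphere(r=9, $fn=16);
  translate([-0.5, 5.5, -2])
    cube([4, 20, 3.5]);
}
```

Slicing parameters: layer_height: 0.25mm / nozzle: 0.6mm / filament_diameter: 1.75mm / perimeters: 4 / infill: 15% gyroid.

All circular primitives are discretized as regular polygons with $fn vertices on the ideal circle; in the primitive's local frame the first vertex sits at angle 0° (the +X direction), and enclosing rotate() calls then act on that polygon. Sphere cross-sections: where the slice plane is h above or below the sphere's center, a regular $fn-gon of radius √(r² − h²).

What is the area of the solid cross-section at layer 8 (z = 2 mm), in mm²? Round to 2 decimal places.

97.97 mm²

At z = 2 mm: the r=9 sphere slices to a regular 16-gon of circumradius 5.657 (√(r²−h²) with h=7 from center) (area = (16/2)·5.657²·sin(360°/16) = 97.97 mm²); the cube at (-0.5, 5.5) is absent (z outside [-2, 1.5]); After the difference (first − rest): none of the subtracted shapes is present at this height, so the r=9 sphere is unchanged — area = 97.97 mm². Overall, the cross-section is a single solid region. Net area = 97.97 mm².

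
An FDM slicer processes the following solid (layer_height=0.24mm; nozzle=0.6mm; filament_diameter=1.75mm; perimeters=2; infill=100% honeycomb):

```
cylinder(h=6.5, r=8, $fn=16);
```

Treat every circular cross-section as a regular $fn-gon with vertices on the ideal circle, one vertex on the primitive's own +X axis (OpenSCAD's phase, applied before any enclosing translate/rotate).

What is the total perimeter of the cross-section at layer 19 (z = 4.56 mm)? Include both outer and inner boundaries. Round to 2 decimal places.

At z = 4.56 mm: the r=8 cylinder gives a regular 16-gon of circumradius 8 (constant along its height) (perimeter = 2·16·8.000·sin(180°/16) = 49.94 mm). Overall, the cross-section is a single solid region. Total boundary length (outer) = 49.94 mm.

49.94 mm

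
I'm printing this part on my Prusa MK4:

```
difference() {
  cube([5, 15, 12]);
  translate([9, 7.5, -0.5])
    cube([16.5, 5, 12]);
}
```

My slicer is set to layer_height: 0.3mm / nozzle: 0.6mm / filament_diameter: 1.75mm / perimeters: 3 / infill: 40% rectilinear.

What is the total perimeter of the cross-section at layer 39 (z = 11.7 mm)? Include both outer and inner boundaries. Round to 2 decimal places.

At z = 11.7 mm: the cube is present — its section is the full 5×15 rectangle (perimeter 40.00 mm); the cube at (9, 7.5) is not intersected at this z (z outside [-0.5, 11.5]); After the difference (first − rest): none of the subtracted shapes is present at this height, so the 5×15 cube is unchanged — boundary = 40.00 mm. Overall, the cross-section is a single solid region. Total boundary length (outer) = 40.00 mm.

40.00 mm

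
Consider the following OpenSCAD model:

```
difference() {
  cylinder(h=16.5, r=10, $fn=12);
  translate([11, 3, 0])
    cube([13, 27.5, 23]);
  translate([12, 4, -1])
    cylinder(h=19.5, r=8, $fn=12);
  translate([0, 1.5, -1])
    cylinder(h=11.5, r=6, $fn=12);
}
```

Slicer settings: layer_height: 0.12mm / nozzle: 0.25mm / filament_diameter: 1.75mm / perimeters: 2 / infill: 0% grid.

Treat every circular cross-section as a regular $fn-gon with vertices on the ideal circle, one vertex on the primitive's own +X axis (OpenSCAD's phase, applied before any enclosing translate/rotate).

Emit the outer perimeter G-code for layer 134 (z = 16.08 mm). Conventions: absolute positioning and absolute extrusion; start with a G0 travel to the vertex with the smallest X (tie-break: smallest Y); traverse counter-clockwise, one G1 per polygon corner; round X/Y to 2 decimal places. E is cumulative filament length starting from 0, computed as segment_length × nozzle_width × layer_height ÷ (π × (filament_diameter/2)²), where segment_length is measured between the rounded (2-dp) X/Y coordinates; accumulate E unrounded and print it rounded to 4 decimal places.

At z = 16.08 mm: the r=10 cylinder contributes a regular 12-gon of circumradius 10; the cube at (11, 3) is present — its section is the full 13×27.5 rectangle; the r=8 cylinder at (12, 4) gives a regular 12-gon of circumradius 8 (constant along its height); the cylinder at (0, 1.5) does not reach this height (z outside [-1, 10.5]); After the difference (first − rest): starting from the r=10 cylinder, the 13×27.5 cube at (11, 3) misses the remaining region (no effect); the r=8 cylinder at (12, 4) partially overlaps it — only the 41.11 mm² overlap (of its 192.00 mm²) is removed, clipping the outline — 1 connected region. The outline is a single polygon with 16 vertices. Extrusion per mm of travel: 0.25 × 0.12 / (π × 0.875²) = 0.012473. Accumulating E over each segment gives final E = 0.7852.

G0 X-10.00 Y0.00 Z16.08
G1 X-8.66 Y-5.00 E0.0646
G1 X-5.00 Y-8.66 E0.1291
G1 X0.00 Y-10.00 E0.1937
G1 X5.00 Y-8.66 E0.2582
G1 X8.66 Y-5.00 E0.3228
G1 X9.13 Y-3.23 E0.3456
G1 X8.00 Y-2.93 E0.3602
G1 X5.07 Y0.00 E0.4119
G1 X4.00 Y4.00 E0.4636
G1 X5.07 Y8.00 E0.5152
G1 X5.37 Y8.29 E0.5204
G1 X5.00 Y8.66 E0.5269
G1 X0.00 Y10.00 E0.5915
G1 X-5.00 Y8.66 E0.6561
G1 X-8.66 Y5.00 E0.7206
G1 X-10.00 Y0.00 E0.7852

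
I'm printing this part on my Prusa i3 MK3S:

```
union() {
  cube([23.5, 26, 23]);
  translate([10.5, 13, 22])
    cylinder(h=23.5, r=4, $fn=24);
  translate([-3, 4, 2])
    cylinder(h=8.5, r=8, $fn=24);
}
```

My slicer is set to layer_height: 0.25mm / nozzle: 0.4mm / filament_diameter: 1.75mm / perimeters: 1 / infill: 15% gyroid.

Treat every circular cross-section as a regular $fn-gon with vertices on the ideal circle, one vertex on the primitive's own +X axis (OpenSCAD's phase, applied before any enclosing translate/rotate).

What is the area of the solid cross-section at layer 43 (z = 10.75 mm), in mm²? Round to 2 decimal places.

At z = 10.75 mm: the cube (footprint 23.5×26) is included at this height (area 611.00 mm²); the cylinder at (10.5, 13) is not intersected at this z (z outside [22, 45.5]); the cylinder at (-3, 4) does not reach this height (z outside [2, 10.5]); Merging all regions: only the 23.5×26 cube is present, so the union is just that shape — area = 611.00 mm². Overall, the cross-section is a single solid region. Net area = 611.00 mm².

611.00 mm²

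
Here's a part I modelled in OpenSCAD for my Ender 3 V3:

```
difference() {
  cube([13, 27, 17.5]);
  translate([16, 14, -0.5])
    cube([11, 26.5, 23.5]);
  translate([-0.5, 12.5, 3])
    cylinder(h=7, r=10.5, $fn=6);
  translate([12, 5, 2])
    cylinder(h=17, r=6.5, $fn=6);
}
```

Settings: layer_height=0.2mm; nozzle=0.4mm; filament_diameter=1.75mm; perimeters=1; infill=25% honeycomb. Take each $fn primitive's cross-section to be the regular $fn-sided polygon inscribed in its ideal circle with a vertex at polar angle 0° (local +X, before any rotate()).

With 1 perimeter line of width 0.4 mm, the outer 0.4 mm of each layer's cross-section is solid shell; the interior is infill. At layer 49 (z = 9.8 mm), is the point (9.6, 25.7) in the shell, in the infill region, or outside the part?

infill

At z = 9.8 mm: the cube (footprint 13×27) is included at this height; the cube at (16, 14) is present — its section is the full 11×26.5 rectangle; the r=10.5 cylinder at (-0.5, 12.5) contributes a regular 6-gon of circumradius 10.5; the r=6.5 cylinder at (12, 5) contributes a regular 6-gon of circumradius 6.5; Taking the first minus the rest: starting from the 13×27 cube, the 11×26.5 cube at (16, 14) misses the remaining region (no effect); the r=10.5 cylinder at (-0.5, 12.5) partially overlaps it — only the 134.13 mm² overlap (of its 286.44 mm²) is removed, clipping the outline; the r=6.5 cylinder at (12, 5) partially overlaps it — only the 62.39 mm² overlap (of its 109.77 mm²) is removed, clipping the outline — 2 connected regions. Overall, the cross-section has 2 separate islands. The nearest boundary edge runs (0.00, 27.00)→(13.00, 27.00); distance from the point to it = 1.30 mm. (Shell/infill is judged within the island containing the point — the largest one.) The point is inside the cross-section and 1.30 mm from the nearest boundary — more than the 0.4 mm shell width (1 × 0.4), so it's in the infill interior.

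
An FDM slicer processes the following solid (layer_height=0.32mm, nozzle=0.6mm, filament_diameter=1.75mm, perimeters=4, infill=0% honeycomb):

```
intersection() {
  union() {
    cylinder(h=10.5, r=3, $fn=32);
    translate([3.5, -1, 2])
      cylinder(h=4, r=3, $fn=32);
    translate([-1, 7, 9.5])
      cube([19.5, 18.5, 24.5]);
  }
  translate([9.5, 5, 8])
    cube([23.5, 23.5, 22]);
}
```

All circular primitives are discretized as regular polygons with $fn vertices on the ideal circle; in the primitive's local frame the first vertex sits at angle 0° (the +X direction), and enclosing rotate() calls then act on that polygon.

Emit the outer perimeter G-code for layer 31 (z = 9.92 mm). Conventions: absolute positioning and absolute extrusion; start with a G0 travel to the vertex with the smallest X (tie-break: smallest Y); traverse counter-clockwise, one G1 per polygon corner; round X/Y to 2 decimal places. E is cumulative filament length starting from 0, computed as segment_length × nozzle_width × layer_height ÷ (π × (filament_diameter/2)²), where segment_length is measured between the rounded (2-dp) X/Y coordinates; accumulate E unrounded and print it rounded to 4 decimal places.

G0 X9.50 Y7.00 Z9.92
G1 X18.50 Y7.00 E0.7184
G1 X18.50 Y25.50 E2.1952
G1 X9.50 Y25.50 E2.9136
G1 X9.50 Y7.00 E4.3903

At z = 9.92 mm: the cylinder: section is a regular 32-gon, circumradius r=3; the cylinder at (3.5, -1) is not intersected at this z (z outside [2, 6]); the cube at (-1, 7) (footprint 19.5×18.5) is included at this height; Combining (union): the 2 present regions are separate (no shared area or edge), so areas and boundary lengths simply add and each stays a separate island — 2 connected regions; the cube at (9.5, 5) (footprint 23.5×23.5) is included at this height; Taking the intersection: the 23.5×23.5 cube at (9.5, 5) partially overlaps that combined region; clipping to the common part keeps 166.50 mm² — 1 connected region. The outline is a single polygon with 4 vertices. Extrusion per mm of travel: 0.6 × 0.32 / (π × 0.875²) = 0.079824. Accumulating E over each segment gives final E = 4.3903.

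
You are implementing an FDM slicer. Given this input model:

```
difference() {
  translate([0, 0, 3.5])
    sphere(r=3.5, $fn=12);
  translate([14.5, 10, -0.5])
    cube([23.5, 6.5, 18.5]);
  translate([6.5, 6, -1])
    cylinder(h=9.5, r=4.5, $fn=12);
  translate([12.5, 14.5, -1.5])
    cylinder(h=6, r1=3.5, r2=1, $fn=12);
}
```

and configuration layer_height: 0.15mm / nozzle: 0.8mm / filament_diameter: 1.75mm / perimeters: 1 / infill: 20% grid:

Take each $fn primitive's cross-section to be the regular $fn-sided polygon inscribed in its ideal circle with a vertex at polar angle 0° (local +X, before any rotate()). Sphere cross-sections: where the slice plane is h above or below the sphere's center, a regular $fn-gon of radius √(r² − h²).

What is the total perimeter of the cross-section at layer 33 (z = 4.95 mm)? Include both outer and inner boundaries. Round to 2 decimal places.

19.79 mm

At z = 4.95 mm: the sphere: section is a regular 12-gon, circumradius = √(r²−h²) = √(3.5²−1.45²) = 3.186 (perimeter = 2·12·3.186·sin(180°/12) = 19.79 mm); the cube at (14.5, 10) is present — its section is the full 23.5×6.5 rectangle (perimeter 60.00 mm); the r=4.5 cylinder at (6.5, 6) contributes a regular 12-gon of circumradius 4.5 (perimeter = 2·12·4.500·sin(180°/12) = 27.95 mm); the cone at (12.5, 14.5) is not intersected at this z (z outside [-1.5, 4.5]); Taking the first minus the rest: starting from the r=3.5 sphere, the 23.5×6.5 cube at (14.5, 10) misses the remaining region (no effect); the r=4.5 cylinder at (6.5, 6) misses the remaining region (no effect) — boundary = 19.79 mm. Overall, the cross-section is a single solid region. Total boundary length (outer) = 19.79 mm.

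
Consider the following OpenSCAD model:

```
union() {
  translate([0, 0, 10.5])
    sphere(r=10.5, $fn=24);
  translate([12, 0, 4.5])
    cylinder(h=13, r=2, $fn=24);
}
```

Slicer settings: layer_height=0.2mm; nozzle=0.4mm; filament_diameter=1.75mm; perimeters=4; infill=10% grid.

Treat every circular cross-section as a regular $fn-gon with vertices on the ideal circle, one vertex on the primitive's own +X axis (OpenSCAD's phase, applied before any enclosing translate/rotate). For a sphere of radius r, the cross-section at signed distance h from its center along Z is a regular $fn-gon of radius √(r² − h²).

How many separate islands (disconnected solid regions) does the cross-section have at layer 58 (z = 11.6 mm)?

1

At z = 11.6 mm: the r=10.5 sphere contributes a regular 24-gon of circumradius √(10.5²−1.1²) = 10.442; the r=2 cylinder at (12, 0) gives a regular 24-gon of circumradius 2 (constant along its height); Taking the union: the regions partially overlap (shared area 0.56 mm²), so overlapping operands fuse into one piece — 1 connected region. Overall, the cross-section is a single solid region. Island count = 1.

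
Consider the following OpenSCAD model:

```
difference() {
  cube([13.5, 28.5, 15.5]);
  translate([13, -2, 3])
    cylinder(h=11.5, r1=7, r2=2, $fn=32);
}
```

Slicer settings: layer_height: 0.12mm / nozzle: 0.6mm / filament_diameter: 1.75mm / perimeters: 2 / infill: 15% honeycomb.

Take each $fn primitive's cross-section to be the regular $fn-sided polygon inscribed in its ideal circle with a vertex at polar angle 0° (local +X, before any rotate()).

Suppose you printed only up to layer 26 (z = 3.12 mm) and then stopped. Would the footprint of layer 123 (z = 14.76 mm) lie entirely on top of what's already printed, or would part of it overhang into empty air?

part overhangs

Compare the two slices. At z = 3.12: the 13.5×28.5 cube contributes its full rectangle (area 384.75 mm²); the cone at (13, -2) contributes a regular 32-gon of circumradius 6.948 (interpolated between r1=7 and r2=2 at t=0.010) (area = (32/2)·6.948²·sin(360°/32) = 150.68 mm²); Subtracting the remaining from the first: starting from the 13.5×28.5 cube (384.75 mm²), the cone at (13, -2) partially overlaps it — only the 26.48 mm² overlap (of its 150.68 mm²) is removed, clipping the outline — area = 358.27 mm². At z = 14.76: the cube (footprint 13.5×28.5) is included at this height (area 384.75 mm²); the cone at (13, -2) is absent (z outside [3, 14.5]); Subtracting the remaining from the first: none of the subtracted shapes is present at this height, so the 13.5×28.5 cube is unchanged — area = 384.75 mm². Checking containment: at z = 14.76 the cross-section extends beyond the z = 3.12 cross-section by about 26.48 mm².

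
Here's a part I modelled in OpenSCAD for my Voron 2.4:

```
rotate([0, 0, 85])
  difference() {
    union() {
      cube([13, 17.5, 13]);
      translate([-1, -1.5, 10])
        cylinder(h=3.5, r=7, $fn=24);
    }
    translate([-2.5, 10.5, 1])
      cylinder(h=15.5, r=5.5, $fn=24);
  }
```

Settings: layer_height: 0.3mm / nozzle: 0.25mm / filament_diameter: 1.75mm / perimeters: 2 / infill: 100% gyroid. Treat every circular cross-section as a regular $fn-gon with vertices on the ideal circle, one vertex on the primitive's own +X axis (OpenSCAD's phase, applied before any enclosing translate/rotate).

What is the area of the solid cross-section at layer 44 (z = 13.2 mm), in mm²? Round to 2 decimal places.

At z = 13.2 mm: the cube is absent (z outside [0, 13]); the cylinder at (-1, -1.5): section is a regular 24-gon, circumradius r=7 (area = (24/2)·7.000²·sin(360°/24) = 152.19 mm²); Taking the union: only the r=7 cylinder at (-1, -1.5) is present, so the union is just that shape — area = 152.19 mm²; the r=5.5 cylinder at (-2.5, 10.5) gives a regular 24-gon of circumradius 5.5 (constant along its height) (area = (24/2)·5.500²·sin(360°/24) = 93.95 mm²); After the difference (first − rest): starting from that combined region (152.19 mm²), the r=5.5 cylinder at (-2.5, 10.5) partially overlaps it — only the 0.65 mm² overlap (of its 93.95 mm²) is removed, clipping the outline — area = 151.53 mm²; (whole slice rotated 85° about Z — lengths, areas and connectivity unchanged). Overall, the cross-section is a single solid region. Net area = 151.53 mm².

151.53 mm²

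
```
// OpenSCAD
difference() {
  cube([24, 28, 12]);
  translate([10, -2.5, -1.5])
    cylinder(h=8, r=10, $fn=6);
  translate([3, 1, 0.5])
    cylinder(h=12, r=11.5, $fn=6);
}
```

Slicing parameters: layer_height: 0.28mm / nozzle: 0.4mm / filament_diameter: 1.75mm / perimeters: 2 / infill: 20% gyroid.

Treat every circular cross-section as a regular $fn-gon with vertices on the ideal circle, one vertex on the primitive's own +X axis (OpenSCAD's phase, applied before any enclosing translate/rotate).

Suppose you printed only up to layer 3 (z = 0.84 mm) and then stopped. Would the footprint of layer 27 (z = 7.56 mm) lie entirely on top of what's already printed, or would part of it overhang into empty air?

Compare the two slices. At z = 0.84: the 24×28 cube contributes its full rectangle (area 672.00 mm²); the r=10 cylinder at (10, -2.5) contributes a regular 6-gon of circumradius 10 (area = (6/2)·10.000²·sin(360°/6) = 259.81 mm²); the r=11.5 cylinder at (3, 1) contributes a regular 6-gon of circumradius 11.5 (area = (6/2)·11.500²·sin(360°/6) = 343.60 mm²); Taking the first minus the rest: starting from the 24×28 cube (672.00 mm²), the r=10 cylinder at (10, -2.5) partially overlaps it — only the 83.51 mm² overlap (of its 259.81 mm²) is removed, clipping the outline; the r=11.5 cylinder at (3, 1) partially overlaps it — only the 68.49 mm² overlap (of its 343.60 mm²) is removed, clipping the outline — area = 520.00 mm². At z = 7.56: the cube is present — its section is the full 24×28 rectangle (area 672.00 mm²); the cylinder at (10, -2.5) is not intersected at this z (z outside [-1.5, 6.5]); the r=11.5 cylinder at (3, 1) contributes a regular 6-gon of circumradius 11.5 (area = (6/2)·11.500²·sin(360°/6) = 343.60 mm²); After the difference (first − rest): starting from the 24×28 cube (672.00 mm²), the r=11.5 cylinder at (3, 1) partially overlaps it — only the 129.99 mm² overlap (of its 343.60 mm²) is removed, clipping the outline — area = 542.01 mm². Checking containment: at z = 7.56 the cross-section extends beyond the z = 0.84 cross-section by about 22.01 mm².

part overhangs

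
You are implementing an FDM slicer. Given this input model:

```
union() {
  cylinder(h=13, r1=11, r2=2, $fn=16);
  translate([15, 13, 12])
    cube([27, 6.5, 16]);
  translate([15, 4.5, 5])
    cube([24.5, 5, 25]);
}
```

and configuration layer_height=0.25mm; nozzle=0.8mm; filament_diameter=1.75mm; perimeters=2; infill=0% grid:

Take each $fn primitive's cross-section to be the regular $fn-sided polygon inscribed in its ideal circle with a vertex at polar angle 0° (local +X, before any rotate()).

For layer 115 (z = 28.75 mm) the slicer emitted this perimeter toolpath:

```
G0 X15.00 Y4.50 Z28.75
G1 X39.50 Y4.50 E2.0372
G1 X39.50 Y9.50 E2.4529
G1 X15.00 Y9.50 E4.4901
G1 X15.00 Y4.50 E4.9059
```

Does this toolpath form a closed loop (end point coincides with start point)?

Start point (G0): (15.00, 4.50). End point (last G1): the path returns to the start — closed.

yes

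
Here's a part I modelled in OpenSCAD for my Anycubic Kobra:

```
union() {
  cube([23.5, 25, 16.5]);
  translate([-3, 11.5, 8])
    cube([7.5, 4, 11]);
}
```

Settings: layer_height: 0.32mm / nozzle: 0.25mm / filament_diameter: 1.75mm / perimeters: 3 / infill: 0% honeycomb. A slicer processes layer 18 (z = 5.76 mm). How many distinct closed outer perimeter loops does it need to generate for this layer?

At z = 5.76 mm: the 23.5×25 cube contributes its full rectangle; the cube at (-3, 11.5) is absent (z outside [8, 19]); Combining (union): only the 23.5×25 cube is present, so the union is just that shape — 1 connected region. The result has 1 disconnected region.

1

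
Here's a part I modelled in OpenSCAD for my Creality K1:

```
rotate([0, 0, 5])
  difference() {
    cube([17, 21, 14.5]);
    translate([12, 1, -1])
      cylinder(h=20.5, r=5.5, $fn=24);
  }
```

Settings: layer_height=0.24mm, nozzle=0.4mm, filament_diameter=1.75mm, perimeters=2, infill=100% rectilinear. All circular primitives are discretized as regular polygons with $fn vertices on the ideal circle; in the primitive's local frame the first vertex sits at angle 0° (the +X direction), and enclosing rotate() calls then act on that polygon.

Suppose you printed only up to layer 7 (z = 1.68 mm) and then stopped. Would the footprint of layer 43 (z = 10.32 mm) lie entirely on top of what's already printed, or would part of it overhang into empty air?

entirely on top

Compare the two slices. At z = 1.68: the cube is present — its section is the full 17×21 rectangle (area 357.00 mm²); the cylinder at (12, 1): section is a regular 24-gon, circumradius r=5.5 (area = (24/2)·5.500²·sin(360°/24) = 93.95 mm²); After the difference (first − rest): starting from the 17×21 cube (357.00 mm²), the r=5.5 cylinder at (12, 1) partially overlaps it — only the 56.71 mm² overlap (of its 93.95 mm²) is removed, clipping the outline — area = 300.29 mm²; (rotated 5° about Z; rotation is an isometry so areas/perimeters/island counts are preserved). At z = 10.32: the 17×21 cube contributes its full rectangle (area 357.00 mm²); the cylinder at (12, 1): section is a regular 24-gon, circumradius r=5.5 (area = (24/2)·5.500²·sin(360°/24) = 93.95 mm²); Taking the first minus the rest: starting from the 17×21 cube (357.00 mm²), the r=5.5 cylinder at (12, 1) partially overlaps it — only the 56.71 mm² overlap (of its 93.95 mm²) is removed, clipping the outline — area = 300.29 mm²; (whole slice rotated 5° about Z — lengths, areas and connectivity unchanged). Checking containment: the cross-section at z = 10.32 is a subset of the cross-section at z = 1.68.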